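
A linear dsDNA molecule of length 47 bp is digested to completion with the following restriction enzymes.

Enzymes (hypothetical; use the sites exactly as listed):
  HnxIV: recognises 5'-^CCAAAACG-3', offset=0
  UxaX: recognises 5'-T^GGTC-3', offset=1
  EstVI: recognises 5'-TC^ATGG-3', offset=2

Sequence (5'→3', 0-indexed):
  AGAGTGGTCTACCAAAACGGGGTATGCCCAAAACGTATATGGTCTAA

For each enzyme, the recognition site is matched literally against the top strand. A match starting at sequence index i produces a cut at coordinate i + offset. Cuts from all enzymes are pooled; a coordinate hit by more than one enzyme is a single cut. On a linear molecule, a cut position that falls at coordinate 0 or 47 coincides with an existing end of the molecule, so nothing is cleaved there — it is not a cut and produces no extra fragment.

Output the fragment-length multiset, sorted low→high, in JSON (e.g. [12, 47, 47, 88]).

[5,6,7,13,16]

Per-enzyme occurrences:
  HnxIV (CCAAAACG, off=0): starts [11, 27] → cuts [11, 27]
  UxaX (TGGTC, off=1): starts [4, 39] → cuts [5, 40]
  EstVI (TCATGG, off=2): no sites

All cut coordinates (distinct, sorted): [5, 11, 27, 40]

Fragments:
  [0,5): 5 bp
  [5,11): 6 bp
  [11,27): 16 bp
  [27,40): 13 bp
  [40,47): 7 bp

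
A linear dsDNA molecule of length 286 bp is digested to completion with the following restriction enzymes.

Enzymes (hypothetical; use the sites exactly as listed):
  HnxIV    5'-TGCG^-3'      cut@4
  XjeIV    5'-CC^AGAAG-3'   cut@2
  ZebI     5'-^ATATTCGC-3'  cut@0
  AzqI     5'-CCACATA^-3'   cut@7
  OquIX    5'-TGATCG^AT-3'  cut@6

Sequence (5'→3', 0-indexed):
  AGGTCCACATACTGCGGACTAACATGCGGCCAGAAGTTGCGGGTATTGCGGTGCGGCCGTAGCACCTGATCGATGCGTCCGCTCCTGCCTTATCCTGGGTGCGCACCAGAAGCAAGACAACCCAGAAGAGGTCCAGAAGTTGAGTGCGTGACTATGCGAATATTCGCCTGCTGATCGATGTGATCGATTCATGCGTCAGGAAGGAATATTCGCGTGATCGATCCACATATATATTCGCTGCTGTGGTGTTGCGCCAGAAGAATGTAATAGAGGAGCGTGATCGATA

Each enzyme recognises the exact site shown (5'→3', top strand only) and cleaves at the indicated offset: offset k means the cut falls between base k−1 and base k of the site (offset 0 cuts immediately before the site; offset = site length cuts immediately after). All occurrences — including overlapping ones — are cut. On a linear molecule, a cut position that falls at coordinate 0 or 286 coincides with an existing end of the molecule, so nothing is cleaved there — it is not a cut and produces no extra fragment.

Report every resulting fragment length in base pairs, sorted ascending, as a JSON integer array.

Per-enzyme occurrences:
  HnxIV (TGCG, off=4): starts [12, 24, 37, 46, 51, 73, 99, 144, 154, 191, 249] → cuts [16, 28, 41, 50, 55, 77, 103, 148, 158, 195, 253]
  XjeIV (CCAGAAG, off=2): starts [29, 105, 121, 132, 253] → cuts [31, 107, 123, 134, 255]
  ZebI (ATATTCGC, off=0): starts [159, 205, 230] → cuts [159, 205, 230]
  AzqI (CCACATA, off=7): starts [4, 222] → cuts [11, 229]
  OquIX (TGATCGAT, off=6): starts [66, 171, 180, 214, 277] → cuts [72, 177, 186, 220, 283]

All cut coordinates (distinct, sorted): [11, 16, 28, 31, 41, 50, 55, 72, 77, 103, 107, 123, 134, 148, 158, 159, 177, 186, 195, 205, 220, 229, 230, 253, 255, 283]

Fragments:
  [0,11): 11 bp
  [11,16): 5 bp
  [16,28): 12 bp
  [28,31): 3 bp
  [31,41): 10 bp
  [41,50): 9 bp
  [50,55): 5 bp
  [55,72): 17 bp
  [72,77): 5 bp
  [77,103): 26 bp
  [103,107): 4 bp
  [107,123): 16 bp
  [123,134): 11 bp
  [134,148): 14 bp
  [148,158): 10 bp
  [158,159): 1 bp
  [159,177): 18 bp
  [177,186): 9 bp
  [186,195): 9 bp
  [195,205): 10 bp
  [205,220): 15 bp
  [220,229): 9 bp
  [229,230): 1 bp
  [230,253): 23 bp
  [253,255): 2 bp
  [255,283): 28 bp
  [283,286): 3 bp

[1,1,2,3,3,4,5,5,5,9,9,9,9,10,10,10,11,11,12,14,15,16,17,18,23,26,28]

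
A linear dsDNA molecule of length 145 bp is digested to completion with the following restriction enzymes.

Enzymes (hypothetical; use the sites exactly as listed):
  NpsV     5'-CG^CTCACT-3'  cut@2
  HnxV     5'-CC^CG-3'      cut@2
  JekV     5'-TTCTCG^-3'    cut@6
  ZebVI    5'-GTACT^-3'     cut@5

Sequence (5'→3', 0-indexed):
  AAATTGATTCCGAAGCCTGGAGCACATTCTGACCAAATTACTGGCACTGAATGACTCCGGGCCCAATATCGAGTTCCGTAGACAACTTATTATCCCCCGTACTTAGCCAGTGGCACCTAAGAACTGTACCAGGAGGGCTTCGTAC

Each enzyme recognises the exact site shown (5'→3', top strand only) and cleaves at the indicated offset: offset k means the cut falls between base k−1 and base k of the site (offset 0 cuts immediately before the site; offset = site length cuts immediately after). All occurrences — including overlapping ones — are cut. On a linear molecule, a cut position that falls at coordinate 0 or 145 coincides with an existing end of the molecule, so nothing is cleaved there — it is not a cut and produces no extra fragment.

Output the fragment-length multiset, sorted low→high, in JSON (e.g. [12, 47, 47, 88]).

[6,42,97]

Site scan:
  NpsV (CGCTCACT, off=2): no sites
  HnxV (CCCG, off=2): starts [95] → cuts [97]
  JekV (TTCTCG, off=6): no sites
  ZebVI (GTACT, off=5): starts [98] → cuts [103]

All cut coordinates (distinct, sorted): [97, 103]

Fragments:
  [0,97): 97 bp
  [97,103): 6 bp
  [103,145): 42 bp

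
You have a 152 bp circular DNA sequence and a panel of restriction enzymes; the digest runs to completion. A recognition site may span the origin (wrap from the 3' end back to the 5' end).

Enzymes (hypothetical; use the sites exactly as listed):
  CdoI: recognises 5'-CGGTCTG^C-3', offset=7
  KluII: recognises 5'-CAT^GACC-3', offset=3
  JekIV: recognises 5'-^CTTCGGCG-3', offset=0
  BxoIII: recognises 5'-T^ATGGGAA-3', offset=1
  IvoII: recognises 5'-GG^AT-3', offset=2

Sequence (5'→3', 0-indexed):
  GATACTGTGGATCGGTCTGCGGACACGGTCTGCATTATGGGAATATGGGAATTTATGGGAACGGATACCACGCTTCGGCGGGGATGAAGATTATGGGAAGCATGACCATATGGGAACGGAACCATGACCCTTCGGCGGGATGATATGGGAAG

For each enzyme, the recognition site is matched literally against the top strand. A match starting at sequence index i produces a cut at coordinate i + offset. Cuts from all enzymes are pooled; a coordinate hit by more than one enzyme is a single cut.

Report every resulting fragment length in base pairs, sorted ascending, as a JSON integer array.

Per-enzyme occurrences:
  CdoI (CGGTCTGC, off=7): starts [12, 25] → cuts [19, 32]
  KluII (CATGACC, off=3): starts [100, 122] → cuts [103, 125]
  JekIV (CTTCGGCG, off=0): starts [72, 129] → cuts [72, 129]
  BxoIII (TATGGGAA, off=1): starts [35, 43, 53, 91, 108, 143] → cuts [36, 44, 54, 92, 109, 144]
  IvoII (GGAT, off=2): starts [8, 62, 81, 137, 151] → cuts [1, 10, 64, 83, 139]

All cut coordinates (distinct, sorted): [1, 10, 19, 32, 36, 44, 54, 64, 72, 83, 92, 103, 109, 125, 129, 139, 144]

Fragment lengths:
  1→10: 9 bp
  10→19: 9 bp
  19→32: 13 bp
  32→36: 4 bp
  36→44: 8 bp
  44→54: 10 bp
  54→64: 10 bp
  64→72: 8 bp
  72→83: 11 bp
  83→92: 9 bp
  92→103: 11 bp
  103→109: 6 bp
  109→125: 16 bp
  125→129: 4 bp
  129→139: 10 bp
  139→144: 5 bp
  144→1 (wrap): 152-144+1 = 9 bp

[4,4,5,6,8,8,9,9,9,9,10,10,10,11,11,13,16]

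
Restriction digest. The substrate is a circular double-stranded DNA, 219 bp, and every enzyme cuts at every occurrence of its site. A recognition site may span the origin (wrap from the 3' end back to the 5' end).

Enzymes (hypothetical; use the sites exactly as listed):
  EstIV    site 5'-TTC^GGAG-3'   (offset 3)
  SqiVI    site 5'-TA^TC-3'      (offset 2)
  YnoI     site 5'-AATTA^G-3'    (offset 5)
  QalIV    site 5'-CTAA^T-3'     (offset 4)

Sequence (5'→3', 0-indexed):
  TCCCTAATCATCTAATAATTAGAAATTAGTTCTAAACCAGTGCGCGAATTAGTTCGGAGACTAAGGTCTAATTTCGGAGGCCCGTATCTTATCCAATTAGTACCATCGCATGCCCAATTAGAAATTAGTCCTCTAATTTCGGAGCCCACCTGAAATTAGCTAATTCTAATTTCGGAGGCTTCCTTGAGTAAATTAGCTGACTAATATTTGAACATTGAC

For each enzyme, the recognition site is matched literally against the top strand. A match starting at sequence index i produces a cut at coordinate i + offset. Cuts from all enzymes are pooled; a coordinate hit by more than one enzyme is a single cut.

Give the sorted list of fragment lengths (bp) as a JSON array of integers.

[4,4,4,4,5,5,6,6,7,7,8,8,9,9,11,16,18,21,22,22,23]

Scan for sites:
  EstIV (TTCGGAG, off=3): starts [52, 72, 137, 170] → cuts [55, 75, 140, 173]
  SqiVI (TATC, off=2): starts [84, 89] → cuts [86, 91]
  YnoI (AATTAG, off=5): starts [16, 23, 46, 94, 115, 122, 153, 190] → cuts [21, 28, 51, 99, 120, 127, 158, 195]
  QalIV (CTAAT, off=4): starts [3, 11, 67, 132, 159, 165, 200] → cuts [7, 15, 71, 136, 163, 169, 204]

Pooled cuts: [7, 15, 21, 28, 51, 55, 71, 75, 86, 91, 99, 120, 127, 136, 140, 158, 163, 169, 173, 195, 204]

Fragment lengths:
  7→15: 8 bp
  15→21: 6 bp
  21→28: 7 bp
  28→51: 23 bp
  51→55: 4 bp
  55→71: 16 bp
  71→75: 4 bp
  75→86: 11 bp
  86→91: 5 bp
  91→99: 8 bp
  99→120: 21 bp
  120→127: 7 bp
  127→136: 9 bp
  136→140: 4 bp
  140→158: 18 bp
  158→163: 5 bp
  163→169: 6 bp
  169→173: 4 bp
  173→195: 22 bp
  195→204: 9 bp
  204→7 (wrap): 219-204+7 = 22 bp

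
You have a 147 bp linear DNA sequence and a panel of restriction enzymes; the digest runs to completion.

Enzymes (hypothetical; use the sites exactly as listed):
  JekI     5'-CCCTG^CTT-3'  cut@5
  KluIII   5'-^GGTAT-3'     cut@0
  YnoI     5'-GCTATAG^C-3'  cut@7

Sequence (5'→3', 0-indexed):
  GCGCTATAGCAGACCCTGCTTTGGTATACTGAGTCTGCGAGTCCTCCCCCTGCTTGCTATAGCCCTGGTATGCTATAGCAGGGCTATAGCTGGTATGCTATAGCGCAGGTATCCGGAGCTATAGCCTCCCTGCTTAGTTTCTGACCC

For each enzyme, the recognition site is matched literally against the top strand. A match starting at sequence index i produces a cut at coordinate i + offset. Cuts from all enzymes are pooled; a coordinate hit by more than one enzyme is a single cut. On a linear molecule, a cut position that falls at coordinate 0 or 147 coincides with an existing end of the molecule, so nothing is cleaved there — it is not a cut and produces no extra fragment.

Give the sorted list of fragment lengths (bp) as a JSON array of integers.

[2,4,4,4,8,9,9,10,11,12,12,15,17,30]

Site scan:
  JekI (CCCTGCTT, off=5): starts [13, 47, 127] → cuts [18, 52, 132]
  KluIII (GGTAT, off=0): starts [22, 66, 91, 107] → cuts [22, 66, 91, 107]
  YnoI (GCTATAGC, off=7): starts [2, 55, 71, 82, 96, 117] → cuts [9, 62, 78, 89, 103, 124]

All cut coordinates (distinct, sorted): [9, 18, 22, 52, 62, 66, 78, 89, 91, 103, 107, 124, 132]

Fragment lengths:
  [0,9): 9 bp
  [9,18): 9 bp
  [18,22): 4 bp
  [22,52): 30 bp
  [52,62): 10 bp
  [62,66): 4 bp
  [66,78): 12 bp
  [78,89): 11 bp
  [89,91): 2 bp
  [91,103): 12 bp
  [103,107): 4 bp
  [107,124): 17 bp
  [124,132): 8 bp
  [132,147): 15 bp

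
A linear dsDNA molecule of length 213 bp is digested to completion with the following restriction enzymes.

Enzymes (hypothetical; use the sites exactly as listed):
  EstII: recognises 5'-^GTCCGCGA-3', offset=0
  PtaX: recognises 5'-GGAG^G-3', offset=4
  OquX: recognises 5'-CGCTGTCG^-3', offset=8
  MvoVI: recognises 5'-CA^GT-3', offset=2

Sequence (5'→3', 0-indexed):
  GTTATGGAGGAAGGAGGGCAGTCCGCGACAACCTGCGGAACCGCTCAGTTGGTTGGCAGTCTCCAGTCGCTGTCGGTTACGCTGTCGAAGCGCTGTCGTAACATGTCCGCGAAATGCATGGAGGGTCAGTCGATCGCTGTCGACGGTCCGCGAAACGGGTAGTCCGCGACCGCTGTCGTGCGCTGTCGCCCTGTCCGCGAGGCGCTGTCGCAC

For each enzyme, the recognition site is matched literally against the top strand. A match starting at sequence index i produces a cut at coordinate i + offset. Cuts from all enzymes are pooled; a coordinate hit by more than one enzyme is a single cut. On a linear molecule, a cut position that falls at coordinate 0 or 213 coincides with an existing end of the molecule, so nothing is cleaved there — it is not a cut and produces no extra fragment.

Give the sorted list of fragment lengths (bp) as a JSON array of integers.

Per-enzyme occurrences:
  EstII GTCCGCGA/0: at [20, 104, 145, 161, 192] ⇒ [20, 104, 145, 161, 192]
  PtaX GGAGG/4: at [5, 12, 119] ⇒ [9, 16, 123]
  OquX CGCTGTCG/8: at [67, 79, 90, 134, 170, 180, 202] ⇒ [75, 87, 98, 142, 178, 188, 210]
  MvoVI CAGT/2: at [18, 45, 56, 63, 126] ⇒ [20, 47, 58, 65, 128]

Pooled cuts: [9, 16, 20, 47, 58, 65, 75, 87, 98, 104, 123, 128, 142, 145, 161, 178, 188, 192, 210]

Fragment lengths:
  [0,9): 9 bp
  [9,16): 7 bp
  [16,20): 4 bp
  [20,47): 27 bp
  [47,58): 11 bp
  [58,65): 7 bp
  [65,75): 10 bp
  [75,87): 12 bp
  [87,98): 11 bp
  [98,104): 6 bp
  [104,123): 19 bp
  [123,128): 5 bp
  [128,142): 14 bp
  [142,145): 3 bp
  [145,161): 16 bp
  [161,178): 17 bp
  [178,188): 10 bp
  [188,192): 4 bp
  [192,210): 18 bp
  [210,213): 3 bp

[3,3,4,4,5,6,7,7,9,10,10,11,11,12,14,16,17,18,19,27]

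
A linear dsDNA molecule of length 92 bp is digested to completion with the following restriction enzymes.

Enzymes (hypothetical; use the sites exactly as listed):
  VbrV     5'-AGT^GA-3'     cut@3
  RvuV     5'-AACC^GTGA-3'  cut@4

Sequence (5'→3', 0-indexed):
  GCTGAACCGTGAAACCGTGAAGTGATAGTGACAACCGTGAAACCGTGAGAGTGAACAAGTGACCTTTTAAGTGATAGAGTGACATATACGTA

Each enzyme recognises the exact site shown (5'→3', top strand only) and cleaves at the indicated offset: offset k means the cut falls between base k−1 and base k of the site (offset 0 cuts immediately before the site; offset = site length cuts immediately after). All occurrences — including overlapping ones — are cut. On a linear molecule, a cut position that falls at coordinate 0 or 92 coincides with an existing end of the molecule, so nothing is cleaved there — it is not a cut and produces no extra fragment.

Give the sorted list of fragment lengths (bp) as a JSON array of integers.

[6,7,7,8,8,8,8,8,8,12,12]

Scan for sites:
  VbrV AGTGA/3: at [20, 26, 49, 57, 69, 77] ⇒ [23, 29, 52, 60, 72, 80]
  RvuV AACCGTGA/4: at [4, 12, 32, 40] ⇒ [8, 16, 36, 44]

Pooled cuts: [8, 16, 23, 29, 36, 44, 52, 60, 72, 80]

Fragments:
  [0,8): 8 bp
  [8,16): 8 bp
  [16,23): 7 bp
  [23,29): 6 bp
  [29,36): 7 bp
  [36,44): 8 bp
  [44,52): 8 bp
  [52,60): 8 bp
  [60,72): 12 bp
  [72,80): 8 bp
  [80,92): 12 bp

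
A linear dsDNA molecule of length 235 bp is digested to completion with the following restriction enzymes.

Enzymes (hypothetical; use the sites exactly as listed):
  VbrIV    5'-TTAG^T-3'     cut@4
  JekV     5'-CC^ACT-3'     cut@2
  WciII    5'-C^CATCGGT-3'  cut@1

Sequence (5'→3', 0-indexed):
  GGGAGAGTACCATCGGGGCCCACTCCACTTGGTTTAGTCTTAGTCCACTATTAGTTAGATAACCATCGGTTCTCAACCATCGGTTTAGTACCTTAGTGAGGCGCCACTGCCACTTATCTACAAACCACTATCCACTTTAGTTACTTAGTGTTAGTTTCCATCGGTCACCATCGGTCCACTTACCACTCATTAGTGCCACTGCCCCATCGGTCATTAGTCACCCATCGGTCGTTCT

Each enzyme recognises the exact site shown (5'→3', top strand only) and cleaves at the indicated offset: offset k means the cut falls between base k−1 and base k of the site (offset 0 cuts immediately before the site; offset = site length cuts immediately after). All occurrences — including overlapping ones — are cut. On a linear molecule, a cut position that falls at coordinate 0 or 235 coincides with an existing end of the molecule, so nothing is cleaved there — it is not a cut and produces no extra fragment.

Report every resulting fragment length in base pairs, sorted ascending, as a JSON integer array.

[3,4,4,5,5,6,6,6,7,7,7,7,8,8,8,9,9,9,9,10,11,11,13,13,14,15,21]

Scan for sites:
  VbrIV TTAGT/4: at [33, 39, 50, 84, 92, 136, 144, 150, 189, 213] ⇒ [37, 43, 54, 88, 96, 140, 148, 154, 193, 217]
  JekV CCACT/2: at [19, 24, 44, 103, 109, 124, 131, 175, 182, 195] ⇒ [21, 26, 46, 105, 111, 126, 133, 177, 184, 197]
  WciII CCATCGGT/1: at [62, 76, 157, 167, 203, 221] ⇒ [63, 77, 158, 168, 204, 222]

Pooled cuts: [21, 26, 37, 43, 46, 54, 63, 77, 88, 96, 105, 111, 126, 133, 140, 148, 154, 158, 168, 177, 184, 193, 197, 204, 217, 222]

Fragment lengths:
  [0,21): 21 bp
  [21,26): 5 bp
  [26,37): 11 bp
  [37,43): 6 bp
  [43,46): 3 bp
  [46,54): 8 bp
  [54,63): 9 bp
  [63,77): 14 bp
  [77,88): 11 bp
  [88,96): 8 bp
  [96,105): 9 bp
  [105,111): 6 bp
  [111,126): 15 bp
  [126,133): 7 bp
  [133,140): 7 bp
  [140,148): 8 bp
  [148,154): 6 bp
  [154,158): 4 bp
  [158,168): 10 bp
  [168,177): 9 bp
  [177,184): 7 bp
  [184,193): 9 bp
  [193,197): 4 bp
  [197,204): 7 bp
  [204,217): 13 bp
  [217,222): 5 bp
  [222,235): 13 bp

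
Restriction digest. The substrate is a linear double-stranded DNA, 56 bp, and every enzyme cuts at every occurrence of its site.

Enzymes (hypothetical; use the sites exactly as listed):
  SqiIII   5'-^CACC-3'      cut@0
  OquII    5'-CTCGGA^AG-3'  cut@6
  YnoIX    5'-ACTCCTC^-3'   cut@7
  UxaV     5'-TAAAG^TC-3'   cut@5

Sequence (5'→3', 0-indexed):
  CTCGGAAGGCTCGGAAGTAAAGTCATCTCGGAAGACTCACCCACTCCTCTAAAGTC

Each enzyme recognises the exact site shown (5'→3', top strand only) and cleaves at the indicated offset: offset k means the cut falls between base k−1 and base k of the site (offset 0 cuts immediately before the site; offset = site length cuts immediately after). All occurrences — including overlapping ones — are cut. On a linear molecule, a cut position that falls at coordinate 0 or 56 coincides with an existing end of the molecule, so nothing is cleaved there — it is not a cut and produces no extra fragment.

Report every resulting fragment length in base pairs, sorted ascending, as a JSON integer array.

Site scan:
  SqiIII CACC/0: at [37] ⇒ [37]
  OquII CTCGGAAG/6: at [0, 9, 26] ⇒ [6, 15, 32]
  YnoIX ACTCCTC/7: at [42] ⇒ [49]
  UxaV TAAAGTC/5: at [17, 49] ⇒ [22, 54]

Pooled cuts: [6, 15, 22, 32, 37, 49, 54]

Fragment lengths:
  [0,6): 6 bp
  [6,15): 9 bp
  [15,22): 7 bp
  [22,32): 10 bp
  [32,37): 5 bp
  [37,49): 12 bp
  [49,54): 5 bp
  [54,56): 2 bp

[2,5,5,6,7,9,10,12]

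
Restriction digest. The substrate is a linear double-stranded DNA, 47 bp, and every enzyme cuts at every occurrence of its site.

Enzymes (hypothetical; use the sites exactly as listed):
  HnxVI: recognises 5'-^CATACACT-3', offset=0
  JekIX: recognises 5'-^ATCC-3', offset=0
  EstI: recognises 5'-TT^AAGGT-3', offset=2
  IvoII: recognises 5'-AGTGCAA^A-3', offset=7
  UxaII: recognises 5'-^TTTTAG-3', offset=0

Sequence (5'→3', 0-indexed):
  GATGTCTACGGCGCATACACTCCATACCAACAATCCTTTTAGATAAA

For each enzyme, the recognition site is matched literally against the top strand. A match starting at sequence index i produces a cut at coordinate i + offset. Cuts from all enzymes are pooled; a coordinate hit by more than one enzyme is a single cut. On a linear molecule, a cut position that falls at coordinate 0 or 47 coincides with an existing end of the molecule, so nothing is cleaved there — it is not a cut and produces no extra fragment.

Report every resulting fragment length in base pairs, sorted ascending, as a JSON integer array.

[4,11,13,19]

Scan for sites:
  HnxVI (CATACACT, off=0): starts [13] → cuts [13]
  JekIX (ATCC, off=0): starts [32] → cuts [32]
  EstI (TTAAGGT, off=2): no sites
  IvoII (AGTGCAAA, off=7): no sites
  UxaII (TTTTAG, off=0): starts [36] → cuts [36]

Pooled cuts: [13, 32, 36]

Fragment lengths:
  [0,13): 13 bp
  [13,32): 19 bp
  [32,36): 4 bp
  [36,47): 11 bp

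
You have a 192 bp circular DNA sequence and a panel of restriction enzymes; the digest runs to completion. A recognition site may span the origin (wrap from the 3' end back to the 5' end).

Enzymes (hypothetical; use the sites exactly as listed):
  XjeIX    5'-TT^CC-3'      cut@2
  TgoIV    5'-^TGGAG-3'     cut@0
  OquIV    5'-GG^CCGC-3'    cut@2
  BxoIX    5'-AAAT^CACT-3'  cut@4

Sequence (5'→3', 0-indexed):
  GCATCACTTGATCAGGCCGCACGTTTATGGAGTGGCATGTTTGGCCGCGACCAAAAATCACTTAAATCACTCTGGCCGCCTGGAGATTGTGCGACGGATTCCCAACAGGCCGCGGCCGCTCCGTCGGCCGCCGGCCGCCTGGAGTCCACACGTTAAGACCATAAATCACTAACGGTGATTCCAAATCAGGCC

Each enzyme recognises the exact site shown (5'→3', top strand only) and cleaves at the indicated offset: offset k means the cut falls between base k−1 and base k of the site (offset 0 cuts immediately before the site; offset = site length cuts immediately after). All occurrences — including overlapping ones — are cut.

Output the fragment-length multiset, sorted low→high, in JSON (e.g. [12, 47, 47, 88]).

Per-enzyme occurrences:
  XjeIX (TTCC, off=2): starts [98, 178] → cuts [100, 180]
  TgoIV (TGGAG, off=0): starts [27, 80, 139] → cuts [27, 80, 139]
  OquIV (GGCCGC, off=2): starts [14, 42, 73, 107, 113, 125, 132, 188] → cuts [16, 44, 75, 109, 115, 127, 134, 190]
  BxoIX (AAATCACT, off=4): starts [54, 63, 162] → cuts [58, 67, 166]

Pooled cuts: [16, 27, 44, 58, 67, 75, 80, 100, 109, 115, 127, 134, 139, 166, 180, 190]

Fragment lengths:
  16→27: 11 bp
  27→44: 17 bp
  44→58: 14 bp
  58→67: 9 bp
  67→75: 8 bp
  75→80: 5 bp
  80→100: 20 bp
  100→109: 9 bp
  109→115: 6 bp
  115→127: 12 bp
  127→134: 7 bp
  134→139: 5 bp
  139→166: 27 bp
  166→180: 14 bp
  180→190: 10 bp
  190→16 (wrap): 192-190+16 = 18 bp

[5,5,6,7,8,9,9,10,11,12,14,14,17,18,20,27]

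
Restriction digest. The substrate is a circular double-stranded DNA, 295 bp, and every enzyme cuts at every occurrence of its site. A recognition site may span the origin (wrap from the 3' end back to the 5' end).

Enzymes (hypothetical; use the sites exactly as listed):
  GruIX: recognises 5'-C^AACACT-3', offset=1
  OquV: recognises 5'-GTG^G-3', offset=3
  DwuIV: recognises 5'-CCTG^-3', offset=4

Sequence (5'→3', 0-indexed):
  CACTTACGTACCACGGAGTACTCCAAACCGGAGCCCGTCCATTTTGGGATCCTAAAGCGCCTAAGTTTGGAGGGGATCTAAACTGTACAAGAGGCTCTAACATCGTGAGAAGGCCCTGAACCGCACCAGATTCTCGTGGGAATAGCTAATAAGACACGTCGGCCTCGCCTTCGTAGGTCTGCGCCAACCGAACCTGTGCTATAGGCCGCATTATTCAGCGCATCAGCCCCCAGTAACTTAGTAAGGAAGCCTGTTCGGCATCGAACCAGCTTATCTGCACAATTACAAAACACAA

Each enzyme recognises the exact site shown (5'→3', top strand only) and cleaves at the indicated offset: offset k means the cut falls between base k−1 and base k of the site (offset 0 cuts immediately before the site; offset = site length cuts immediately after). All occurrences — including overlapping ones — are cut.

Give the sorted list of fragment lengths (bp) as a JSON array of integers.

Scan for sites:
  GruIX (CAACACT, off=1): starts [292] → cuts [293]
  OquV (GTGG, off=3): starts [135] → cuts [138]
  DwuIV (CCTG, off=4): starts [114, 192, 249] → cuts [118, 196, 253]

All cut coordinates (distinct, sorted): [118, 138, 196, 253, 293]

Fragment lengths:
  118→138: 20 bp
  138→196: 58 bp
  196→253: 57 bp
  253→293: 40 bp
  293→118 (wrap): 295-293+118 = 120 bp

[20,40,57,58,120]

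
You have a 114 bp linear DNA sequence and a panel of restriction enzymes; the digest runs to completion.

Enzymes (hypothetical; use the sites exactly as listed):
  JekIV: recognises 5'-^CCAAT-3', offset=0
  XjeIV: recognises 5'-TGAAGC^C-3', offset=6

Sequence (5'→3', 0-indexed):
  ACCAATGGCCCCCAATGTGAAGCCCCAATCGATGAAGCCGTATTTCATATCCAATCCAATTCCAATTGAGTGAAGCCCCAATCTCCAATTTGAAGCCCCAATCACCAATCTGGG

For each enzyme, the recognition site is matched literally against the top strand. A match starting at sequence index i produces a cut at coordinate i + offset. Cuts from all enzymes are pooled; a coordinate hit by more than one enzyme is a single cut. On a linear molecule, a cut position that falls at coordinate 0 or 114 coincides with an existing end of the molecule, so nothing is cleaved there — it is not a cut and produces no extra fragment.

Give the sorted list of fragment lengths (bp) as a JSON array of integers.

Per-enzyme occurrences:
  JekIV CCAAT/0: at [1, 11, 24, 50, 55, 61, 77, 84, 97, 104] ⇒ [1, 11, 24, 50, 55, 61, 77, 84, 97, 104]
  XjeIV TGAAGCC/6: at [17, 32, 70, 90] ⇒ [23, 38, 76, 96]

Pooled cuts: [1, 11, 23, 24, 38, 50, 55, 61, 76, 77, 84, 96, 97, 104]

Fragment lengths:
  [0,1): 1 bp
  [1,11): 10 bp
  [11,23): 12 bp
  [23,24): 1 bp
  [24,38): 14 bp
  [38,50): 12 bp
  [50,55): 5 bp
  [55,61): 6 bp
  [61,76): 15 bp
  [76,77): 1 bp
  [77,84): 7 bp
  [84,96): 12 bp
  [96,97): 1 bp
  [97,104): 7 bp
  [104,114): 10 bp

[1,1,1,1,5,6,7,7,10,10,12,12,12,14,15]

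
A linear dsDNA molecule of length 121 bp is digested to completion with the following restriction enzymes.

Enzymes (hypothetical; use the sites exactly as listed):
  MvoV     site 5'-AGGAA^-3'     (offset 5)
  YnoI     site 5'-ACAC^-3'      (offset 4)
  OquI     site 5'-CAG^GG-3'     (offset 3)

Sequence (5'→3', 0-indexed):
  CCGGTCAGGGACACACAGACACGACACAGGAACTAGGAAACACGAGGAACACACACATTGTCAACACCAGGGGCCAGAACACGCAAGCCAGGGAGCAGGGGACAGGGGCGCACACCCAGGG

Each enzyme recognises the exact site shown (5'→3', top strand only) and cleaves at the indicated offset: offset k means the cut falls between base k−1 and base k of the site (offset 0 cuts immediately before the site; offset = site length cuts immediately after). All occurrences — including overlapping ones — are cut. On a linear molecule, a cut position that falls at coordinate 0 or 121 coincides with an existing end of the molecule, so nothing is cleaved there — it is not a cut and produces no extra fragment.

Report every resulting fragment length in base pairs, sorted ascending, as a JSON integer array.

Per-enzyme occurrences:
  MvoV AGGAA/5: at [27, 34, 44] ⇒ [32, 39, 49]
  YnoI ACAC/4: at [10, 12, 18, 23, 39, 48, 50, 52, 63, 78, 111] ⇒ [14, 16, 22, 27, 43, 52, 54, 56, 67, 82, 115]
  OquI CAGGG/3: at [5, 67, 88, 95, 102, 116] ⇒ [8, 70, 91, 98, 105, 119]

Pooled cuts: [8, 14, 16, 22, 27, 32, 39, 43, 49, 52, 54, 56, 67, 70, 82, 91, 98, 105, 115, 119]

Fragment lengths:
  [0,8): 8 bp
  [8,14): 6 bp
  [14,16): 2 bp
  [16,22): 6 bp
  [22,27): 5 bp
  [27,32): 5 bp
  [32,39): 7 bp
  [39,43): 4 bp
  [43,49): 6 bp
  [49,52): 3 bp
  [52,54): 2 bp
  [54,56): 2 bp
  [56,67): 11 bp
  [67,70): 3 bp
  [70,82): 12 bp
  [82,91): 9 bp
  [91,98): 7 bp
  [98,105): 7 bp
  [105,115): 10 bp
  [115,119): 4 bp
  [119,121): 2 bp

[2,2,2,2,3,3,4,4,5,5,6,6,6,7,7,7,8,9,10,11,12]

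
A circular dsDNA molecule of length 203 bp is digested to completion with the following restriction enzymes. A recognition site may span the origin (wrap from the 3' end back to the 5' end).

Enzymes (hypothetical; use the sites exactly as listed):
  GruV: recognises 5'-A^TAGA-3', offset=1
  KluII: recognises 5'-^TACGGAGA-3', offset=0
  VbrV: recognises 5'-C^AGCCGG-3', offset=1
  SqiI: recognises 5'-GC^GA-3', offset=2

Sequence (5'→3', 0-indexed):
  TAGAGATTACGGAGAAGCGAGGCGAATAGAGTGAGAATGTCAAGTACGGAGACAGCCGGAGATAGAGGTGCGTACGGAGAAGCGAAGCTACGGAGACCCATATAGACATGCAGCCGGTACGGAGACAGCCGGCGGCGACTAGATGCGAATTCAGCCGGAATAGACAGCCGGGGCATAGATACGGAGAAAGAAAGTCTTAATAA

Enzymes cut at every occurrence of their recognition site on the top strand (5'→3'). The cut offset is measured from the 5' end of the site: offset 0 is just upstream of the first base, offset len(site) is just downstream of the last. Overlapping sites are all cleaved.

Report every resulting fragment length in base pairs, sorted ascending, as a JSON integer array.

Site scan:
  GruV ATAGA/1: at [25, 61, 101, 159, 174, 202] ⇒ [0, 26, 62, 102, 160, 175]
  KluII TACGGAGA/0: at [7, 44, 72, 88, 117, 179] ⇒ [7, 44, 72, 88, 117, 179]
  VbrV CAGCCGG/1: at [52, 110, 125, 151, 164] ⇒ [53, 111, 126, 152, 165]
  SqiI GCGA/2: at [16, 21, 81, 134, 144] ⇒ [18, 23, 83, 136, 146]

Pooled cuts: [0, 7, 18, 23, 26, 44, 53, 62, 72, 83, 88, 102, 111, 117, 126, 136, 146, 152, 160, 165, 175, 179]

Fragments:
  0→7: 7 bp
  7→18: 11 bp
  18→23: 5 bp
  23→26: 3 bp
  26→44: 18 bp
  44→53: 9 bp
  53→62: 9 bp
  62→72: 10 bp
  72→83: 11 bp
  83→88: 5 bp
  88→102: 14 bp
  102→111: 9 bp
  111→117: 6 bp
  117→126: 9 bp
  126→136: 10 bp
  136→146: 10 bp
  146→152: 6 bp
  152→160: 8 bp
  160→165: 5 bp
  165→175: 10 bp
  175→179: 4 bp
  179→0 (wrap): 203-179+0 = 24 bp

[3,4,5,5,5,6,6,7,8,9,9,9,9,10,10,10,10,11,11,14,18,24]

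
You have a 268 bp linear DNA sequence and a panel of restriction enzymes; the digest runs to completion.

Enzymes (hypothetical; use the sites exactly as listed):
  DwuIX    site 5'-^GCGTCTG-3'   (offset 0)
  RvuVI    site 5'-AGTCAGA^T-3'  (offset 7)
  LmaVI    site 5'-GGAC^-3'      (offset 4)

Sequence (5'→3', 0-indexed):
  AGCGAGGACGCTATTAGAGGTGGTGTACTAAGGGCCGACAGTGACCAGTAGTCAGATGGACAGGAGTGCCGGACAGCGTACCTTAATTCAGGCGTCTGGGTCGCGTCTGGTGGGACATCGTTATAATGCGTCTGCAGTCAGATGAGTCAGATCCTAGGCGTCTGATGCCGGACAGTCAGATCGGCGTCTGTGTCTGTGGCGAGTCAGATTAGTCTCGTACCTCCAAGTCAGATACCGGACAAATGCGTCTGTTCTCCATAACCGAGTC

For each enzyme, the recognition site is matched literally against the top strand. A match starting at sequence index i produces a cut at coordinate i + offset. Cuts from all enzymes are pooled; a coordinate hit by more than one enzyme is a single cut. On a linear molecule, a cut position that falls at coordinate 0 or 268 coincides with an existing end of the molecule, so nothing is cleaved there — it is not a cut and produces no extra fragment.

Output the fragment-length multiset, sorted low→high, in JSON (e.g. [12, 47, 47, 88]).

[3,4,5,6,7,8,9,9,11,11,13,14,15,16,17,24,24,25,47]

Per-enzyme occurrences:
  DwuIX GCGTCTG/0: at [91, 102, 127, 157, 183, 244] ⇒ [91, 102, 127, 157, 183, 244]
  RvuVI AGTCAGAT/7: at [49, 135, 144, 173, 201, 225] ⇒ [56, 142, 151, 180, 208, 232]
  LmaVI GGAC/4: at [5, 57, 70, 112, 169, 236] ⇒ [9, 61, 74, 116, 173, 240]

Pooled cuts: [9, 56, 61, 74, 91, 102, 116, 127, 142, 151, 157, 173, 180, 183, 208, 232, 240, 244]

Fragments:
  [0,9): 9 bp
  [9,56): 47 bp
  [56,61): 5 bp
  [61,74): 13 bp
  [74,91): 17 bp
  [91,102): 11 bp
  [102,116): 14 bp
  [116,127): 11 bp
  [127,142): 15 bp
  [142,151): 9 bp
  [151,157): 6 bp
  [157,173): 16 bp
  [173,180): 7 bp
  [180,183): 3 bp
  [183,208): 25 bp
  [208,232): 24 bp
  [232,240): 8 bp
  [240,244): 4 bp
  [244,268): 24 bp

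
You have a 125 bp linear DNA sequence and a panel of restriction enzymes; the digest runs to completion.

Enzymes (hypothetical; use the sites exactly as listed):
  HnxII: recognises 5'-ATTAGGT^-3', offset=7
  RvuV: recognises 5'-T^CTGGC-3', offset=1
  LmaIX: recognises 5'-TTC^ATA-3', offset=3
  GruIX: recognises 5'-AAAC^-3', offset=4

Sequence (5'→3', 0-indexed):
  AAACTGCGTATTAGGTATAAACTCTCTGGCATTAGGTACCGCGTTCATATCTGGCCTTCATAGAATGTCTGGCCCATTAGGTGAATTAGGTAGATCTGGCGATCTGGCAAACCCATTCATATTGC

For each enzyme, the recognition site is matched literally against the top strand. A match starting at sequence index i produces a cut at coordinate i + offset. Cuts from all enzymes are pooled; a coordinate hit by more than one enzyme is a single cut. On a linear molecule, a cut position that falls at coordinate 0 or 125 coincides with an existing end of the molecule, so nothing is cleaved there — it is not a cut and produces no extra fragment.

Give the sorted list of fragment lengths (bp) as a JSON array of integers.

[3,4,4,4,6,6,7,8,9,9,9,9,9,12,12,14]

Site scan:
  HnxII ATTAGGT/7: at [9, 30, 75, 84] ⇒ [16, 37, 82, 91]
  RvuV TCTGGC/1: at [24, 49, 67, 94, 102] ⇒ [25, 50, 68, 95, 103]
  LmaIX TTCATA/3: at [43, 56, 115] ⇒ [46, 59, 118]
  GruIX AAAC/4: at [0, 18, 108] ⇒ [4, 22, 112]

All cut coordinates (distinct, sorted): [4, 16, 22, 25, 37, 46, 50, 59, 68, 82, 91, 95, 103, 112, 118]

Fragment lengths:
  [0,4): 4 bp
  [4,16): 12 bp
  [16,22): 6 bp
  [22,25): 3 bp
  [25,37): 12 bp
  [37,46): 9 bp
  [46,50): 4 bp
  [50,59): 9 bp
  [59,68): 9 bp
  [68,82): 14 bp
  [82,91): 9 bp
  [91,95): 4 bp
  [95,103): 8 bp
  [103,112): 9 bp
  [112,118): 6 bp
  [118,125): 7 bp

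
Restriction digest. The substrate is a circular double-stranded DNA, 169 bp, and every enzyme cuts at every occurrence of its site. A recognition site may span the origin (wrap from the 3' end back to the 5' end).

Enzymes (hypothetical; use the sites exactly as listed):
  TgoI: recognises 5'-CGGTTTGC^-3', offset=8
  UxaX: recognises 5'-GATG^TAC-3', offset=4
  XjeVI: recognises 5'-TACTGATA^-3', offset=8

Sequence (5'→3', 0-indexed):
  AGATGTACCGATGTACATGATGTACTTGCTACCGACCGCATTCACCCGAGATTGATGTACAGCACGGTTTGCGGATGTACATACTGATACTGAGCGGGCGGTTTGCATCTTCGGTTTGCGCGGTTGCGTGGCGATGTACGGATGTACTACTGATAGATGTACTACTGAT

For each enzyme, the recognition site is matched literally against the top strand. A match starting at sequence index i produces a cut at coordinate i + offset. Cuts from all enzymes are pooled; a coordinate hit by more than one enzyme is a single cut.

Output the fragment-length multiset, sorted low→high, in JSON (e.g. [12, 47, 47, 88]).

Site scan:
  TgoI (CGGTTTGC, off=8): starts [64, 98, 111] → cuts [72, 106, 119]
  UxaX (GATGTAC, off=4): starts [1, 9, 18, 53, 73, 132, 140, 155] → cuts [5, 13, 22, 57, 77, 136, 144, 159]
  XjeVI (TACTGATA, off=8): starts [81, 147, 162] → cuts [1, 89, 155]

All cut coordinates (distinct, sorted): [1, 5, 13, 22, 57, 72, 77, 89, 106, 119, 136, 144, 155, 159]

Fragment lengths:
  1→5: 4 bp
  5→13: 8 bp
  13→22: 9 bp
  22→57: 35 bp
  57→72: 15 bp
  72→77: 5 bp
  77→89: 12 bp
  89→106: 17 bp
  106→119: 13 bp
  119→136: 17 bp
  136→144: 8 bp
  144→155: 11 bp
  155→159: 4 bp
  159→1 (wrap): 169-159+1 = 11 bp

[4,4,5,8,8,9,11,11,12,13,15,17,17,35]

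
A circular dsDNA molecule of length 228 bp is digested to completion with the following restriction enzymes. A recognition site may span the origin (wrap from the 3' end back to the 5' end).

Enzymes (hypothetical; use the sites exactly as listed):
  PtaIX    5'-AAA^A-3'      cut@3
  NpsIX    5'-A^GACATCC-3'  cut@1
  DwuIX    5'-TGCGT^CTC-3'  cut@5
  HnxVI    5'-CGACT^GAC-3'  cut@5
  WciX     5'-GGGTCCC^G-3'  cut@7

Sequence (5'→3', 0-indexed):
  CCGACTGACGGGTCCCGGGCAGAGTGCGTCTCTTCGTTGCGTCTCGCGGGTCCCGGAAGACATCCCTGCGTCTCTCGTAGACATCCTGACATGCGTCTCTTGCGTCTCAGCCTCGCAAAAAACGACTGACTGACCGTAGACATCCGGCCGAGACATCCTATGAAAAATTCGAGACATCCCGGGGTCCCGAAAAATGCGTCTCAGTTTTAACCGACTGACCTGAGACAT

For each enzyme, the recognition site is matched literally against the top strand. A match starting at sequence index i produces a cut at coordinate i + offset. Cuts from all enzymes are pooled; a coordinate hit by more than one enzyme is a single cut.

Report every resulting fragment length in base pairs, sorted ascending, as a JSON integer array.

[1,1,1,1,4,4,6,6,6,7,8,9,10,11,11,12,13,13,13,13,14,14,16,17,17]

Site scan:
  PtaIX AAAA/3: at [116, 117, 118, 162, 163, 189, 190] ⇒ [119, 120, 121, 165, 166, 192, 193]
  NpsIX AGACATCC/1: at [57, 78, 137, 150, 171, 222] ⇒ [58, 79, 138, 151, 172, 223]
  DwuIX TGCGTCTC/5: at [24, 37, 66, 91, 100, 194] ⇒ [29, 42, 71, 96, 105, 199]
  HnxVI CGACTGAC/5: at [1, 122, 211] ⇒ [6, 127, 216]
  WciX GGGTCCCG/7: at [9, 47, 181] ⇒ [16, 54, 188]

Pooled cuts: [6, 16, 29, 42, 54, 58, 71, 79, 96, 105, 119, 120, 121, 127, 138, 151, 165, 166, 172, 188, 192, 193, 199, 216, 223]

Fragments:
  6→16: 10 bp
  16→29: 13 bp
  29→42: 13 bp
  42→54: 12 bp
  54→58: 4 bp
  58→71: 13 bp
  71→79: 8 bp
  79→96: 17 bp
  96→105: 9 bp
  105→119: 14 bp
  119→120: 1 bp
  120→121: 1 bp
  121→127: 6 bp
  127→138: 11 bp
  138→151: 13 bp
  151→165: 14 bp
  165→166: 1 bp
  166→172: 6 bp
  172→188: 16 bp
  188→192: 4 bp
  192→193: 1 bp
  193→199: 6 bp
  199→216: 17 bp
  216→223: 7 bp
  223→6 (wrap): 228-223+6 = 11 bp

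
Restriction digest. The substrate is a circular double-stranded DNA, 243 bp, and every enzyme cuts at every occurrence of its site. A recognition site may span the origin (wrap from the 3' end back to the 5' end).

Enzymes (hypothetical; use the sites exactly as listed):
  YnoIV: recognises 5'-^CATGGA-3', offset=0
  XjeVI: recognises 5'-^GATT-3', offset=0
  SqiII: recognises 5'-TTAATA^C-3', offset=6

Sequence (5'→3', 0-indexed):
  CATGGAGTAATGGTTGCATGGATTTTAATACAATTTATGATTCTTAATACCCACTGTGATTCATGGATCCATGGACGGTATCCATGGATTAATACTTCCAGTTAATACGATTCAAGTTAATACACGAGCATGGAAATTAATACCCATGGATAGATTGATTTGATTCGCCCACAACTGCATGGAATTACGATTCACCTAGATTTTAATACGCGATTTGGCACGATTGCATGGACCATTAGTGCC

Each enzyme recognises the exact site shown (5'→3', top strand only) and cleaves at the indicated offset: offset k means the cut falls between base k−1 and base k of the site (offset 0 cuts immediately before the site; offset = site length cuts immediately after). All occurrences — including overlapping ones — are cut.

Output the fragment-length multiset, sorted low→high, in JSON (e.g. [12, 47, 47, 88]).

[1,2,3,4,4,4,4,5,5,6,8,8,8,8,8,10,10,10,10,11,11,13,13,14,14,16,16,17]

Per-enzyme occurrences:
  YnoIV CATGGA/0: at [0, 16, 61, 69, 82, 128, 144, 177, 226] ⇒ [0, 16, 61, 69, 82, 128, 144, 177, 226]
  XjeVI GATT/0: at [20, 38, 57, 86, 108, 152, 156, 161, 188, 198, 211, 221] ⇒ [20, 38, 57, 86, 108, 152, 156, 161, 188, 198, 211, 221]
  SqiII TTAATAC/6: at [24, 43, 88, 101, 116, 136, 202] ⇒ [30, 49, 94, 107, 122, 142, 208]

All cut coordinates (distinct, sorted): [0, 16, 20, 30, 38, 49, 57, 61, 69, 82, 86, 94, 107, 108, 122, 128, 142, 144, 152, 156, 161, 177, 188, 198, 208, 211, 221, 226]

Fragments:
  0→16: 16 bp
  16→20: 4 bp
  20→30: 10 bp
  30→38: 8 bp
  38→49: 11 bp
  49→57: 8 bp
  57→61: 4 bp
  61→69: 8 bp
  69→82: 13 bp
  82→86: 4 bp
  86→94: 8 bp
  94→107: 13 bp
  107→108: 1 bp
  108→122: 14 bp
  122→128: 6 bp
  128→142: 14 bp
  142→144: 2 bp
  144→152: 8 bp
  152→156: 4 bp
  156→161: 5 bp
  161→177: 16 bp
  177→188: 11 bp
  188→198: 10 bp
  198→208: 10 bp
  208→211: 3 bp
  211→221: 10 bp
  221→226: 5 bp
  226→0 (wrap): 243-226+0 = 17 bp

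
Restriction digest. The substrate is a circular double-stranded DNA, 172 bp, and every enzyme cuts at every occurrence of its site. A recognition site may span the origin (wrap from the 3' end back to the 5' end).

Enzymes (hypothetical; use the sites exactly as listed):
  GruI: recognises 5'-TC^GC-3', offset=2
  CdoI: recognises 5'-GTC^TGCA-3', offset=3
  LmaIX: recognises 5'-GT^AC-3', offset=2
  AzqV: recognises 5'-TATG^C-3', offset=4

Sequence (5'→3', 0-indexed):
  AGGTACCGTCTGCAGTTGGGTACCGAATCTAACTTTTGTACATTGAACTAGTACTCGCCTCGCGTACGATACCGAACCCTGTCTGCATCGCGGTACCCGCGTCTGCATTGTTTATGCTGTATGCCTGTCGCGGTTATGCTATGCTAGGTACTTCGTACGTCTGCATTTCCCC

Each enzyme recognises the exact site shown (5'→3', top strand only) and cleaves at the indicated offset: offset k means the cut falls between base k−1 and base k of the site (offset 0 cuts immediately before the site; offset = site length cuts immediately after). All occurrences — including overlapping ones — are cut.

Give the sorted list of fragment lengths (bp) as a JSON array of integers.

[4,4,5,5,5,5,6,6,6,6,7,7,9,9,11,13,13,15,18,18]

Site scan:
  GruI TCGC/2: at [54, 59, 87, 127] ⇒ [56, 61, 89, 129]
  CdoI GTCTGCA/3: at [7, 80, 100, 158] ⇒ [10, 83, 103, 161]
  LmaIX GTAC/2: at [2, 19, 37, 50, 63, 92, 147, 154] ⇒ [4, 21, 39, 52, 65, 94, 149, 156]
  AzqV TATGC/4: at [112, 119, 134, 139] ⇒ [116, 123, 138, 143]

All cut coordinates (distinct, sorted): [4, 10, 21, 39, 52, 56, 61, 65, 83, 89, 94, 103, 116, 123, 129, 138, 143, 149, 156, 161]

Fragments:
  4→10: 6 bp
  10→21: 11 bp
  21→39: 18 bp
  39→52: 13 bp
  52→56: 4 bp
  56→61: 5 bp
  61→65: 4 bp
  65→83: 18 bp
  83→89: 6 bp
  89→94: 5 bp
  94→103: 9 bp
  103→116: 13 bp
  116→123: 7 bp
  123→129: 6 bp
  129→138: 9 bp
  138→143: 5 bp
  143→149: 6 bp
  149→156: 7 bp
  156→161: 5 bp
  161→4 (wrap): 172-161+4 = 15 bp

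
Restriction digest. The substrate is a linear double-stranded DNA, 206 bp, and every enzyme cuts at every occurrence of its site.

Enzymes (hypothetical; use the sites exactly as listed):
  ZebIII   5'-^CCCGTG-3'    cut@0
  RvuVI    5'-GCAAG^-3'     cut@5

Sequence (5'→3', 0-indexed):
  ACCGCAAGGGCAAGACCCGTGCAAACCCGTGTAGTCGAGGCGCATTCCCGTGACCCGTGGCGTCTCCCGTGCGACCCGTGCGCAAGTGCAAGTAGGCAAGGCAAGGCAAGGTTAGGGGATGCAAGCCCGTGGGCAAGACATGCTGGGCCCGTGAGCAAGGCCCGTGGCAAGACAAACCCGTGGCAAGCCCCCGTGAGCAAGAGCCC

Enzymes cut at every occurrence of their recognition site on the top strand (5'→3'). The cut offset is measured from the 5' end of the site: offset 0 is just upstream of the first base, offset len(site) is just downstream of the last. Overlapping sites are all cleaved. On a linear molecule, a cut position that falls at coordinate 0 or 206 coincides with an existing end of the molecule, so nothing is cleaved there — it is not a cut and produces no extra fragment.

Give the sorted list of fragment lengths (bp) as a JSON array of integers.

Scan for sites:
  ZebIII CCCGTG/0: at [15, 25, 46, 53, 65, 74, 125, 147, 160, 176, 189] ⇒ [15, 25, 46, 53, 65, 74, 125, 147, 160, 176, 189]
  RvuVI GCAAG/5: at [3, 9, 81, 87, 95, 100, 105, 120, 132, 154, 166, 182, 196] ⇒ [8, 14, 86, 92, 100, 105, 110, 125, 137, 159, 171, 187, 201]

Pooled cuts: [8, 14, 15, 25, 46, 53, 65, 74, 86, 92, 100, 105, 110, 125, 137, 147, 159, 160, 171, 176, 187, 189, 201]

Fragments:
  [0,8): 8 bp
  [8,14): 6 bp
  [14,15): 1 bp
  [15,25): 10 bp
  [25,46): 21 bp
  [46,53): 7 bp
  [53,65): 12 bp
  [65,74): 9 bp
  [74,86): 12 bp
  [86,92): 6 bp
  [92,100): 8 bp
  [100,105): 5 bp
  [105,110): 5 bp
  [110,125): 15 bp
  [125,137): 12 bp
  [137,147): 10 bp
  [147,159): 12 bp
  [159,160): 1 bp
  [160,171): 11 bp
  [171,176): 5 bp
  [176,187): 11 bp
  [187,189): 2 bp
  [189,201): 12 bp
  [201,206): 5 bp

[1,1,2,5,5,5,5,6,6,7,8,8,9,10,10,11,11,12,12,12,12,12,15,21]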